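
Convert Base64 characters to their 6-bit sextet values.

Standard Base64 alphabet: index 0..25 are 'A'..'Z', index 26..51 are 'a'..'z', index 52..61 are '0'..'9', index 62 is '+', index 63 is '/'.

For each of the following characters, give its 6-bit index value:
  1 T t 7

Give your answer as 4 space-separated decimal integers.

'1': 0..9 range, 52 + ord('1') − ord('0') = 53
'T': A..Z range, ord('T') − ord('A') = 19
't': a..z range, 26 + ord('t') − ord('a') = 45
'7': 0..9 range, 52 + ord('7') − ord('0') = 59

Answer: 53 19 45 59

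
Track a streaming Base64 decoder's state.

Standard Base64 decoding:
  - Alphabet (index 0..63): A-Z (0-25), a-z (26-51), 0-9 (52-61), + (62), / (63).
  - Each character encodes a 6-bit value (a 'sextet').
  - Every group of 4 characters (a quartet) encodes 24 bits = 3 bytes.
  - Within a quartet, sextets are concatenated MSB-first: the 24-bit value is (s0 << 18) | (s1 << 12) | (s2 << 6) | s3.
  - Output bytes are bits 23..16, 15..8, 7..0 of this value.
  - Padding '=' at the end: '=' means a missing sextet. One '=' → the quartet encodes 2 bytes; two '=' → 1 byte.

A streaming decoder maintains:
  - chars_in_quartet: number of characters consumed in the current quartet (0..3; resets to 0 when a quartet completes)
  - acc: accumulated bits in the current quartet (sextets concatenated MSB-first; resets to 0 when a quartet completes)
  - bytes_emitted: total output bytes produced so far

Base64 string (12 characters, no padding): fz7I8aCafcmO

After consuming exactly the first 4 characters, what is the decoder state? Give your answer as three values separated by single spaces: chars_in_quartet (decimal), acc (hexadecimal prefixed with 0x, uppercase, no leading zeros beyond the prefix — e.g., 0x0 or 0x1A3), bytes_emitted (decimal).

After char 0 ('f'=31): chars_in_quartet=1 acc=0x1F bytes_emitted=0
After char 1 ('z'=51): chars_in_quartet=2 acc=0x7F3 bytes_emitted=0
After char 2 ('7'=59): chars_in_quartet=3 acc=0x1FCFB bytes_emitted=0
After char 3 ('I'=8): chars_in_quartet=4 acc=0x7F3EC8 -> emit 7F 3E C8, reset; bytes_emitted=3

Answer: 0 0x0 3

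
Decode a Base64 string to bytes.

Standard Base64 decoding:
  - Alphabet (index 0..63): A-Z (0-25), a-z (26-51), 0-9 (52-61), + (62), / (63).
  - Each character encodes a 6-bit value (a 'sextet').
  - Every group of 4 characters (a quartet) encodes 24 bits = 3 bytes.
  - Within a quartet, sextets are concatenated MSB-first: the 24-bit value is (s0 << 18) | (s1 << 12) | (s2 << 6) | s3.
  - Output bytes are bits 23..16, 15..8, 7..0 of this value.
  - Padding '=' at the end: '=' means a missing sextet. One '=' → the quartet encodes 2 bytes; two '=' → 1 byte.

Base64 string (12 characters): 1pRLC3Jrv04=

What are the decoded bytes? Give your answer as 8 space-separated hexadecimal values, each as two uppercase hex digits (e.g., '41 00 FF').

Answer: D6 94 4B 0B 72 6B BF 4E

Derivation:
After char 0 ('1'=53): chars_in_quartet=1 acc=0x35 bytes_emitted=0
After char 1 ('p'=41): chars_in_quartet=2 acc=0xD69 bytes_emitted=0
After char 2 ('R'=17): chars_in_quartet=3 acc=0x35A51 bytes_emitted=0
After char 3 ('L'=11): chars_in_quartet=4 acc=0xD6944B -> emit D6 94 4B, reset; bytes_emitted=3
After char 4 ('C'=2): chars_in_quartet=1 acc=0x2 bytes_emitted=3
After char 5 ('3'=55): chars_in_quartet=2 acc=0xB7 bytes_emitted=3
After char 6 ('J'=9): chars_in_quartet=3 acc=0x2DC9 bytes_emitted=3
After char 7 ('r'=43): chars_in_quartet=4 acc=0xB726B -> emit 0B 72 6B, reset; bytes_emitted=6
After char 8 ('v'=47): chars_in_quartet=1 acc=0x2F bytes_emitted=6
After char 9 ('0'=52): chars_in_quartet=2 acc=0xBF4 bytes_emitted=6
After char 10 ('4'=56): chars_in_quartet=3 acc=0x2FD38 bytes_emitted=6
Padding '=': partial quartet acc=0x2FD38 -> emit BF 4E; bytes_emitted=8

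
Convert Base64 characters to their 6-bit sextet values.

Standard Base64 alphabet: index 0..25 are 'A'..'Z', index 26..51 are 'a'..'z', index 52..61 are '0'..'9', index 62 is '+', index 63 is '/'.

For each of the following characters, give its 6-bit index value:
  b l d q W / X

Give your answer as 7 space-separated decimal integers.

'b': a..z range, 26 + ord('b') − ord('a') = 27
'l': a..z range, 26 + ord('l') − ord('a') = 37
'd': a..z range, 26 + ord('d') − ord('a') = 29
'q': a..z range, 26 + ord('q') − ord('a') = 42
'W': A..Z range, ord('W') − ord('A') = 22
'/': index 63
'X': A..Z range, ord('X') − ord('A') = 23

Answer: 27 37 29 42 22 63 23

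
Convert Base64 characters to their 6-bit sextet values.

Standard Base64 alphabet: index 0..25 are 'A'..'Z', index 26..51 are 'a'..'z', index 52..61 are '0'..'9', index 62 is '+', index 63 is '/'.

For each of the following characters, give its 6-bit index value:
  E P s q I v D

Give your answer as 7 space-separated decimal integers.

Answer: 4 15 44 42 8 47 3

Derivation:
'E': A..Z range, ord('E') − ord('A') = 4
'P': A..Z range, ord('P') − ord('A') = 15
's': a..z range, 26 + ord('s') − ord('a') = 44
'q': a..z range, 26 + ord('q') − ord('a') = 42
'I': A..Z range, ord('I') − ord('A') = 8
'v': a..z range, 26 + ord('v') − ord('a') = 47
'D': A..Z range, ord('D') − ord('A') = 3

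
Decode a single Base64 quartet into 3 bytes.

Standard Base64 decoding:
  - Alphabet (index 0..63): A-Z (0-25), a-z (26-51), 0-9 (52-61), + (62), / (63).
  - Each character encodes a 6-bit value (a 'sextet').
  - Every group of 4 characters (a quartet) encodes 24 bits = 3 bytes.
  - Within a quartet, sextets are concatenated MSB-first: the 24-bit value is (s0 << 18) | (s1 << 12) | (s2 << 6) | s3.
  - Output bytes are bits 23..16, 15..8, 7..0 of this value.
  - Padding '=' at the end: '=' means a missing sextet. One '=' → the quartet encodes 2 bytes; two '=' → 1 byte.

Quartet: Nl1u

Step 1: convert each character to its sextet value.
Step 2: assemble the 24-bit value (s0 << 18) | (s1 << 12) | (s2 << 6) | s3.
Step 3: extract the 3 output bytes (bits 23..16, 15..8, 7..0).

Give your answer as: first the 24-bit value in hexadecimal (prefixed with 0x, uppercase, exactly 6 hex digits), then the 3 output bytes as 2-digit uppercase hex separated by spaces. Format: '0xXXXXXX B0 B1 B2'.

Answer: 0x365D6E 36 5D 6E

Derivation:
Sextets: N=13, l=37, 1=53, u=46
24-bit: (13<<18) | (37<<12) | (53<<6) | 46
      = 0x340000 | 0x025000 | 0x000D40 | 0x00002E
      = 0x365D6E
Bytes: (v>>16)&0xFF=36, (v>>8)&0xFF=5D, v&0xFF=6E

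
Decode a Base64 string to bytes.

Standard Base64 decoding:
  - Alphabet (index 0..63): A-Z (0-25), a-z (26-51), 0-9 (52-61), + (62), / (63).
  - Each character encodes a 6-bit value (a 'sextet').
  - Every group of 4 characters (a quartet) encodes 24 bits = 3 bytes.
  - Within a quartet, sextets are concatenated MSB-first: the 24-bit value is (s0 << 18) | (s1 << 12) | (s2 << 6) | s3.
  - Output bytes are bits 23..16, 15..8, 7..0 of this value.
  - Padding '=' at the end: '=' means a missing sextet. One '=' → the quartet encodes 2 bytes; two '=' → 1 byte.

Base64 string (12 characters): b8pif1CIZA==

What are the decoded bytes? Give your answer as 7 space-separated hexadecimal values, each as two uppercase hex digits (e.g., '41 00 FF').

After char 0 ('b'=27): chars_in_quartet=1 acc=0x1B bytes_emitted=0
After char 1 ('8'=60): chars_in_quartet=2 acc=0x6FC bytes_emitted=0
After char 2 ('p'=41): chars_in_quartet=3 acc=0x1BF29 bytes_emitted=0
After char 3 ('i'=34): chars_in_quartet=4 acc=0x6FCA62 -> emit 6F CA 62, reset; bytes_emitted=3
After char 4 ('f'=31): chars_in_quartet=1 acc=0x1F bytes_emitted=3
After char 5 ('1'=53): chars_in_quartet=2 acc=0x7F5 bytes_emitted=3
After char 6 ('C'=2): chars_in_quartet=3 acc=0x1FD42 bytes_emitted=3
After char 7 ('I'=8): chars_in_quartet=4 acc=0x7F5088 -> emit 7F 50 88, reset; bytes_emitted=6
After char 8 ('Z'=25): chars_in_quartet=1 acc=0x19 bytes_emitted=6
After char 9 ('A'=0): chars_in_quartet=2 acc=0x640 bytes_emitted=6
Padding '==': partial quartet acc=0x640 -> emit 64; bytes_emitted=7

Answer: 6F CA 62 7F 50 88 64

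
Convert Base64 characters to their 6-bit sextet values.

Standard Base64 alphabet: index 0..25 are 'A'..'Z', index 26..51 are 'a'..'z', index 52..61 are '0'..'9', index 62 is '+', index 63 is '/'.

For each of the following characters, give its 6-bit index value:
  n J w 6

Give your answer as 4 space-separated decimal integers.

Answer: 39 9 48 58

Derivation:
'n': a..z range, 26 + ord('n') − ord('a') = 39
'J': A..Z range, ord('J') − ord('A') = 9
'w': a..z range, 26 + ord('w') − ord('a') = 48
'6': 0..9 range, 52 + ord('6') − ord('0') = 58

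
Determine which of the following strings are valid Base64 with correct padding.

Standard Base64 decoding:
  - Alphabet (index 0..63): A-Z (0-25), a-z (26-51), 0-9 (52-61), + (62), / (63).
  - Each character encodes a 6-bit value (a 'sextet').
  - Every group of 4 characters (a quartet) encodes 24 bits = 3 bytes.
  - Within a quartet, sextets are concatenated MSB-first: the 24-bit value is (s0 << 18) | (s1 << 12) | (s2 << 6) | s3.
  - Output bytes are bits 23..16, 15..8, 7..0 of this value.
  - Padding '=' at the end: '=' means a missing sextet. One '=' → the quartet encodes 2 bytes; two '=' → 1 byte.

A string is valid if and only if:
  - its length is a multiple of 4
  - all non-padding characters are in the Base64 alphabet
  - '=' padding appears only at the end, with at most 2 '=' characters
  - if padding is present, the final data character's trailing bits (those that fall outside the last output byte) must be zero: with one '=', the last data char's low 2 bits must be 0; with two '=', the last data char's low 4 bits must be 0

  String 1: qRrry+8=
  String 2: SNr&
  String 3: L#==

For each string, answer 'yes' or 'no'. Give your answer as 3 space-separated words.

Answer: yes no no

Derivation:
String 1: 'qRrry+8=' → valid
String 2: 'SNr&' → invalid (bad char(s): ['&'])
String 3: 'L#==' → invalid (bad char(s): ['#'])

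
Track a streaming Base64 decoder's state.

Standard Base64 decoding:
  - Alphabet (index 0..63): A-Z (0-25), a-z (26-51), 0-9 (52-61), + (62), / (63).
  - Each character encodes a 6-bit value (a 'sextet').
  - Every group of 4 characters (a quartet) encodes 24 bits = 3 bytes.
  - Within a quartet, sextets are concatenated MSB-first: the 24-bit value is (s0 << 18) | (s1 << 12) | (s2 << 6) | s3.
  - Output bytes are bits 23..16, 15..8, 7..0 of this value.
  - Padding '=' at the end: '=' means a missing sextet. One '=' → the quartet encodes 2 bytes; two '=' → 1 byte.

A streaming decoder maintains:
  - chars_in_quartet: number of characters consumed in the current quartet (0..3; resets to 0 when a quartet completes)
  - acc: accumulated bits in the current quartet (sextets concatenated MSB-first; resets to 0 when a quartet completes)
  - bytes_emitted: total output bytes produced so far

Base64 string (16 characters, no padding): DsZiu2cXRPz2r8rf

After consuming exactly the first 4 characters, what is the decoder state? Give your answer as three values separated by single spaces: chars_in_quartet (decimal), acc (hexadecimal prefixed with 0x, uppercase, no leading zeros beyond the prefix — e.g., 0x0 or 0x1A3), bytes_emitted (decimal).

After char 0 ('D'=3): chars_in_quartet=1 acc=0x3 bytes_emitted=0
After char 1 ('s'=44): chars_in_quartet=2 acc=0xEC bytes_emitted=0
After char 2 ('Z'=25): chars_in_quartet=3 acc=0x3B19 bytes_emitted=0
After char 3 ('i'=34): chars_in_quartet=4 acc=0xEC662 -> emit 0E C6 62, reset; bytes_emitted=3

Answer: 0 0x0 3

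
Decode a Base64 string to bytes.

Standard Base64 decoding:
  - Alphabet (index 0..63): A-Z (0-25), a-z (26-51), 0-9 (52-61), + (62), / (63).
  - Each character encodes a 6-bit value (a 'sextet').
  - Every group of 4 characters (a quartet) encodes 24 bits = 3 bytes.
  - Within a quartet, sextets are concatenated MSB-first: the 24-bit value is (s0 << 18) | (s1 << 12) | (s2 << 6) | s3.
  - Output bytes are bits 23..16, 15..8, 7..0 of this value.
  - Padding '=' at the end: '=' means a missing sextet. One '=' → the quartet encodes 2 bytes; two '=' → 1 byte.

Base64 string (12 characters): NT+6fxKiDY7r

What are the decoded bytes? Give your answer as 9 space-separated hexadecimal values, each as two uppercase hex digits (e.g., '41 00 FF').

After char 0 ('N'=13): chars_in_quartet=1 acc=0xD bytes_emitted=0
After char 1 ('T'=19): chars_in_quartet=2 acc=0x353 bytes_emitted=0
After char 2 ('+'=62): chars_in_quartet=3 acc=0xD4FE bytes_emitted=0
After char 3 ('6'=58): chars_in_quartet=4 acc=0x353FBA -> emit 35 3F BA, reset; bytes_emitted=3
After char 4 ('f'=31): chars_in_quartet=1 acc=0x1F bytes_emitted=3
After char 5 ('x'=49): chars_in_quartet=2 acc=0x7F1 bytes_emitted=3
After char 6 ('K'=10): chars_in_quartet=3 acc=0x1FC4A bytes_emitted=3
After char 7 ('i'=34): chars_in_quartet=4 acc=0x7F12A2 -> emit 7F 12 A2, reset; bytes_emitted=6
After char 8 ('D'=3): chars_in_quartet=1 acc=0x3 bytes_emitted=6
After char 9 ('Y'=24): chars_in_quartet=2 acc=0xD8 bytes_emitted=6
After char 10 ('7'=59): chars_in_quartet=3 acc=0x363B bytes_emitted=6
After char 11 ('r'=43): chars_in_quartet=4 acc=0xD8EEB -> emit 0D 8E EB, reset; bytes_emitted=9

Answer: 35 3F BA 7F 12 A2 0D 8E EB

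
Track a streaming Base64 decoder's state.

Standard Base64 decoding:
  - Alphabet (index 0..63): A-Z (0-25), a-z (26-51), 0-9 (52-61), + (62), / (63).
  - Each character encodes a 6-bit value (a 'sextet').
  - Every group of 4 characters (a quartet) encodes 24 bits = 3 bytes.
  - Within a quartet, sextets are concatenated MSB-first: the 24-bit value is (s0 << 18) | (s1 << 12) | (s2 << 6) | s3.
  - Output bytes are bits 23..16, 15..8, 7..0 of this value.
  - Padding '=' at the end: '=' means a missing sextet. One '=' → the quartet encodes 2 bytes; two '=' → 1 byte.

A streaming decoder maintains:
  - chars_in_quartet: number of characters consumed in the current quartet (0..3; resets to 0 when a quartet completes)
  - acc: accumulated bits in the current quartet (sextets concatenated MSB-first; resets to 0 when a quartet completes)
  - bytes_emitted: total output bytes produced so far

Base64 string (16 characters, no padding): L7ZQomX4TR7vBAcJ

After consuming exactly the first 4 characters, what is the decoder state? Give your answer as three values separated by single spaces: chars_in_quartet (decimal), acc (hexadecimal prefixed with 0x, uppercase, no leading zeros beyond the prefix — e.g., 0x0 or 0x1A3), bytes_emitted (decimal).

Answer: 0 0x0 3

Derivation:
After char 0 ('L'=11): chars_in_quartet=1 acc=0xB bytes_emitted=0
After char 1 ('7'=59): chars_in_quartet=2 acc=0x2FB bytes_emitted=0
After char 2 ('Z'=25): chars_in_quartet=3 acc=0xBED9 bytes_emitted=0
After char 3 ('Q'=16): chars_in_quartet=4 acc=0x2FB650 -> emit 2F B6 50, reset; bytes_emitted=3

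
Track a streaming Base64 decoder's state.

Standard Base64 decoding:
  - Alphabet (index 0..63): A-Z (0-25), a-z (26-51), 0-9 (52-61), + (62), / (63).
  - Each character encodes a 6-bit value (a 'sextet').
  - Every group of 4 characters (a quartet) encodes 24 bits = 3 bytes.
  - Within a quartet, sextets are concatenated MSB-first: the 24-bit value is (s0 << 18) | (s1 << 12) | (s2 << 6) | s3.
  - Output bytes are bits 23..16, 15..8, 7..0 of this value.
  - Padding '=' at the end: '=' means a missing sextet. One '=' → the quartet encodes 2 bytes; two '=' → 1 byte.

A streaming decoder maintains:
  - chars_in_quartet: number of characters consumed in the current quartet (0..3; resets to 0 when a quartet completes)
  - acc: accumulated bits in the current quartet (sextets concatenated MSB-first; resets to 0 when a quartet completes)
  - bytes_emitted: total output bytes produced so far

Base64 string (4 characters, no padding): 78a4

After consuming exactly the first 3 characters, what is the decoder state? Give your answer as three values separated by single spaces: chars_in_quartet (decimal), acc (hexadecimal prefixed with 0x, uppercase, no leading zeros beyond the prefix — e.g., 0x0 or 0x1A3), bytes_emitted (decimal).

After char 0 ('7'=59): chars_in_quartet=1 acc=0x3B bytes_emitted=0
After char 1 ('8'=60): chars_in_quartet=2 acc=0xEFC bytes_emitted=0
After char 2 ('a'=26): chars_in_quartet=3 acc=0x3BF1A bytes_emitted=0

Answer: 3 0x3BF1A 0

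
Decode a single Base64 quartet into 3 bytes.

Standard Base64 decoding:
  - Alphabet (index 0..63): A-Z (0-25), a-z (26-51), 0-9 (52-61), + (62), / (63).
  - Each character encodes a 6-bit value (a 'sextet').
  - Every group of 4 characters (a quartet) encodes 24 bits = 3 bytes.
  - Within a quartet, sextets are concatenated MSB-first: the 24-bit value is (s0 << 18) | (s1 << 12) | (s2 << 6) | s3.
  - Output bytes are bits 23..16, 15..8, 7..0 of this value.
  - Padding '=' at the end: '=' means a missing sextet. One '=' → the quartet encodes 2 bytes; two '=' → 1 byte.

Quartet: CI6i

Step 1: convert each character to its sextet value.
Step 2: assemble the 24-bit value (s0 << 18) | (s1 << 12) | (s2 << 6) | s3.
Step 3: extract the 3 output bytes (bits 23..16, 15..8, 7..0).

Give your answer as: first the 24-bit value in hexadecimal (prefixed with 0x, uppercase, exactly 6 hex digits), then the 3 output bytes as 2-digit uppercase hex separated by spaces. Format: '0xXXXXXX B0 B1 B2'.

Sextets: C=2, I=8, 6=58, i=34
24-bit: (2<<18) | (8<<12) | (58<<6) | 34
      = 0x080000 | 0x008000 | 0x000E80 | 0x000022
      = 0x088EA2
Bytes: (v>>16)&0xFF=08, (v>>8)&0xFF=8E, v&0xFF=A2

Answer: 0x088EA2 08 8E A2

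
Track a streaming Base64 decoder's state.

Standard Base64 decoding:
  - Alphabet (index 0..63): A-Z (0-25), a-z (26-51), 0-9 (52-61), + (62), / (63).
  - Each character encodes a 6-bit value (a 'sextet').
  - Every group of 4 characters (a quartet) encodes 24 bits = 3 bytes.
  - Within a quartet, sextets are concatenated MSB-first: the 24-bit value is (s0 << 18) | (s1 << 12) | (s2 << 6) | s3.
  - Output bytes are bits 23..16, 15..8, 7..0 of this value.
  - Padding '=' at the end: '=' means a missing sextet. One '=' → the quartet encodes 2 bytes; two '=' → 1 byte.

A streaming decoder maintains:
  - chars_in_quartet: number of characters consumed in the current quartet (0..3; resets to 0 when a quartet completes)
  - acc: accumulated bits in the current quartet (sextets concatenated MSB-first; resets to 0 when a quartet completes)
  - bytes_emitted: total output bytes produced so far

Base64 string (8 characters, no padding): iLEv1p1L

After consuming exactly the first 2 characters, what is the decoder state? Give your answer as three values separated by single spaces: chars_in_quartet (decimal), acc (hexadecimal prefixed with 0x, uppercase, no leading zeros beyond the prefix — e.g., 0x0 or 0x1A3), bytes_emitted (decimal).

After char 0 ('i'=34): chars_in_quartet=1 acc=0x22 bytes_emitted=0
After char 1 ('L'=11): chars_in_quartet=2 acc=0x88B bytes_emitted=0

Answer: 2 0x88B 0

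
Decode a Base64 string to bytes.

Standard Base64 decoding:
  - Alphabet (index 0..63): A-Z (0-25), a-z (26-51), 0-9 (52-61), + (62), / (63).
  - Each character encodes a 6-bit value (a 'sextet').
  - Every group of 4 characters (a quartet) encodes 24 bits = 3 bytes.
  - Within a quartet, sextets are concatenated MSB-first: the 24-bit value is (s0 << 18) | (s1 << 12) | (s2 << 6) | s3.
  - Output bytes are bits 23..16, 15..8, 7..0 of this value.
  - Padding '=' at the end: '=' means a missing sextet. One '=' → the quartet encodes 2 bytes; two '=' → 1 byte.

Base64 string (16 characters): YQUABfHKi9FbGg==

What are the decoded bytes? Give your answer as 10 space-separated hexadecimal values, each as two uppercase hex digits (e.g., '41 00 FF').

After char 0 ('Y'=24): chars_in_quartet=1 acc=0x18 bytes_emitted=0
After char 1 ('Q'=16): chars_in_quartet=2 acc=0x610 bytes_emitted=0
After char 2 ('U'=20): chars_in_quartet=3 acc=0x18414 bytes_emitted=0
After char 3 ('A'=0): chars_in_quartet=4 acc=0x610500 -> emit 61 05 00, reset; bytes_emitted=3
After char 4 ('B'=1): chars_in_quartet=1 acc=0x1 bytes_emitted=3
After char 5 ('f'=31): chars_in_quartet=2 acc=0x5F bytes_emitted=3
After char 6 ('H'=7): chars_in_quartet=3 acc=0x17C7 bytes_emitted=3
After char 7 ('K'=10): chars_in_quartet=4 acc=0x5F1CA -> emit 05 F1 CA, reset; bytes_emitted=6
After char 8 ('i'=34): chars_in_quartet=1 acc=0x22 bytes_emitted=6
After char 9 ('9'=61): chars_in_quartet=2 acc=0x8BD bytes_emitted=6
After char 10 ('F'=5): chars_in_quartet=3 acc=0x22F45 bytes_emitted=6
After char 11 ('b'=27): chars_in_quartet=4 acc=0x8BD15B -> emit 8B D1 5B, reset; bytes_emitted=9
After char 12 ('G'=6): chars_in_quartet=1 acc=0x6 bytes_emitted=9
After char 13 ('g'=32): chars_in_quartet=2 acc=0x1A0 bytes_emitted=9
Padding '==': partial quartet acc=0x1A0 -> emit 1A; bytes_emitted=10

Answer: 61 05 00 05 F1 CA 8B D1 5B 1A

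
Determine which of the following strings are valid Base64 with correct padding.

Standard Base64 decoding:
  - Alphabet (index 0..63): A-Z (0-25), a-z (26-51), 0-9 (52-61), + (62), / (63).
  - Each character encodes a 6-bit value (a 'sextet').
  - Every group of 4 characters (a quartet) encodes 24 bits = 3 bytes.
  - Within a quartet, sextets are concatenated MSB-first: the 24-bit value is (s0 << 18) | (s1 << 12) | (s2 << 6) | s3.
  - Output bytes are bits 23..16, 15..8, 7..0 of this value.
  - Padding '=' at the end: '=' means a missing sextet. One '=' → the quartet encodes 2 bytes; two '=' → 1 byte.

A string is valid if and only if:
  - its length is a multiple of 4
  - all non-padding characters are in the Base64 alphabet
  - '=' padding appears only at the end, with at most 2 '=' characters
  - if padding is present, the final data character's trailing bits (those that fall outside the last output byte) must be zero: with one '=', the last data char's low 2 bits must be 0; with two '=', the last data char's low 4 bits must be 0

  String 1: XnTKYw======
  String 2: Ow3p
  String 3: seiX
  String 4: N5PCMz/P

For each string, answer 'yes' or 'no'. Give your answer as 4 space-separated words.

Answer: no yes yes yes

Derivation:
String 1: 'XnTKYw======' → invalid (6 pad chars (max 2))
String 2: 'Ow3p' → valid
String 3: 'seiX' → valid
String 4: 'N5PCMz/P' → valid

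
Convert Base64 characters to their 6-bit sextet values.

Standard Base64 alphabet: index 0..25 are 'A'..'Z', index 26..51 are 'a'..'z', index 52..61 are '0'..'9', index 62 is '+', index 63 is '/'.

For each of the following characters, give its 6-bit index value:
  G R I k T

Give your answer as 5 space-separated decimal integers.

Answer: 6 17 8 36 19

Derivation:
'G': A..Z range, ord('G') − ord('A') = 6
'R': A..Z range, ord('R') − ord('A') = 17
'I': A..Z range, ord('I') − ord('A') = 8
'k': a..z range, 26 + ord('k') − ord('a') = 36
'T': A..Z range, ord('T') − ord('A') = 19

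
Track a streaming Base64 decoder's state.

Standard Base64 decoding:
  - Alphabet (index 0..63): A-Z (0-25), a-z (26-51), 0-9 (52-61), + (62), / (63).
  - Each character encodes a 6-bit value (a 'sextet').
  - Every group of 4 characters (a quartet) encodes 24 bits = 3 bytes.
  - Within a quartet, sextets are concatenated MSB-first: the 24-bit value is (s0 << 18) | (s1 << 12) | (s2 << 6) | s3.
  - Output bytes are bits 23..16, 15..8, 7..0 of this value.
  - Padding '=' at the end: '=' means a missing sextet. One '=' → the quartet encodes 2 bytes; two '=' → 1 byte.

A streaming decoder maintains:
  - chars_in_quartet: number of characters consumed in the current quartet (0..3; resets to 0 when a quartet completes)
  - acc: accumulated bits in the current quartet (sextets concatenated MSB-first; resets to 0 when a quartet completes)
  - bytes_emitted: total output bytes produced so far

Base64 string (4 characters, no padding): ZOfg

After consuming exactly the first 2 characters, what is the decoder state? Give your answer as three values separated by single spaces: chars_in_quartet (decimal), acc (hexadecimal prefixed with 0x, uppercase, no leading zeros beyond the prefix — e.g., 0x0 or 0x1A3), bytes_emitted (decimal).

After char 0 ('Z'=25): chars_in_quartet=1 acc=0x19 bytes_emitted=0
After char 1 ('O'=14): chars_in_quartet=2 acc=0x64E bytes_emitted=0

Answer: 2 0x64E 0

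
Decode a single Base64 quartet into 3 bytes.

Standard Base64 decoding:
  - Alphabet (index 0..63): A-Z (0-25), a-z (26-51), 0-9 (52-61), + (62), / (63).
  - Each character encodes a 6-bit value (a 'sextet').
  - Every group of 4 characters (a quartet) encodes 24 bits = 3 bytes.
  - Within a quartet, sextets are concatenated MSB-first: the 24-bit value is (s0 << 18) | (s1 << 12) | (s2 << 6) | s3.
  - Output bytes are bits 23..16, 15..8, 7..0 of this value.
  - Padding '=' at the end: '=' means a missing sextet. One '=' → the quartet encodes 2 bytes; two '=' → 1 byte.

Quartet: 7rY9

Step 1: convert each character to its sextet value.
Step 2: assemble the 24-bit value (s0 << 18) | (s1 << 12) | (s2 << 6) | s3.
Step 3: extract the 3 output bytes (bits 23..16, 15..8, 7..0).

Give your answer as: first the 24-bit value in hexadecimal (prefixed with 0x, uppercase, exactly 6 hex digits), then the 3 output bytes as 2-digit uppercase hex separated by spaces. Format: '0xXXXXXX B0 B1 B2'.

Sextets: 7=59, r=43, Y=24, 9=61
24-bit: (59<<18) | (43<<12) | (24<<6) | 61
      = 0xEC0000 | 0x02B000 | 0x000600 | 0x00003D
      = 0xEEB63D
Bytes: (v>>16)&0xFF=EE, (v>>8)&0xFF=B6, v&0xFF=3D

Answer: 0xEEB63D EE B6 3D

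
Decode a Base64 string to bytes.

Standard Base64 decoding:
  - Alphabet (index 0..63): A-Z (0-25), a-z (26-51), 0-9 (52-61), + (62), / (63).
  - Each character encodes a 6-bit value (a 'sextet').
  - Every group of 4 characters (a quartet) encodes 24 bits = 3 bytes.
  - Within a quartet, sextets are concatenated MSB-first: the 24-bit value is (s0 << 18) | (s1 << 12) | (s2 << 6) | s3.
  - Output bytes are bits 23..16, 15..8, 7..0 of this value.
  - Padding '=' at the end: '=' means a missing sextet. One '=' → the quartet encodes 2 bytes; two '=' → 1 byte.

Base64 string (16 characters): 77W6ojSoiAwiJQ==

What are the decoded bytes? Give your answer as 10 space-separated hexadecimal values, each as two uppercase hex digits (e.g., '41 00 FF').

After char 0 ('7'=59): chars_in_quartet=1 acc=0x3B bytes_emitted=0
After char 1 ('7'=59): chars_in_quartet=2 acc=0xEFB bytes_emitted=0
After char 2 ('W'=22): chars_in_quartet=3 acc=0x3BED6 bytes_emitted=0
After char 3 ('6'=58): chars_in_quartet=4 acc=0xEFB5BA -> emit EF B5 BA, reset; bytes_emitted=3
After char 4 ('o'=40): chars_in_quartet=1 acc=0x28 bytes_emitted=3
After char 5 ('j'=35): chars_in_quartet=2 acc=0xA23 bytes_emitted=3
After char 6 ('S'=18): chars_in_quartet=3 acc=0x288D2 bytes_emitted=3
After char 7 ('o'=40): chars_in_quartet=4 acc=0xA234A8 -> emit A2 34 A8, reset; bytes_emitted=6
After char 8 ('i'=34): chars_in_quartet=1 acc=0x22 bytes_emitted=6
After char 9 ('A'=0): chars_in_quartet=2 acc=0x880 bytes_emitted=6
After char 10 ('w'=48): chars_in_quartet=3 acc=0x22030 bytes_emitted=6
After char 11 ('i'=34): chars_in_quartet=4 acc=0x880C22 -> emit 88 0C 22, reset; bytes_emitted=9
After char 12 ('J'=9): chars_in_quartet=1 acc=0x9 bytes_emitted=9
After char 13 ('Q'=16): chars_in_quartet=2 acc=0x250 bytes_emitted=9
Padding '==': partial quartet acc=0x250 -> emit 25; bytes_emitted=10

Answer: EF B5 BA A2 34 A8 88 0C 22 25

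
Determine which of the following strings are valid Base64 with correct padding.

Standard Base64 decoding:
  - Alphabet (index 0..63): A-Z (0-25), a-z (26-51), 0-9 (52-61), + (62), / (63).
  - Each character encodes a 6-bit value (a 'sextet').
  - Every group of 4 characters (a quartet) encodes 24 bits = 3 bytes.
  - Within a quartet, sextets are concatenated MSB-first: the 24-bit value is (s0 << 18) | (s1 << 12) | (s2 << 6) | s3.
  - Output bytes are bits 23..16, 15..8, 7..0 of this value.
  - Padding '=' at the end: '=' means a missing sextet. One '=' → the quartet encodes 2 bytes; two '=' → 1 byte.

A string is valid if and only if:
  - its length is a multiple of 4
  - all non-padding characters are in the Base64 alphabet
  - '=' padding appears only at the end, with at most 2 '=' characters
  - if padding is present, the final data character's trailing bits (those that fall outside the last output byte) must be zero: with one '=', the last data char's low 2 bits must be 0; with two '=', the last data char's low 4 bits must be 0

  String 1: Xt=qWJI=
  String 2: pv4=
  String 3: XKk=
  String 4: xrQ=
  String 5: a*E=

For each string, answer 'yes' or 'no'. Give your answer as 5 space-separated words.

Answer: no yes yes yes no

Derivation:
String 1: 'Xt=qWJI=' → invalid (bad char(s): ['=']; '=' in middle)
String 2: 'pv4=' → valid
String 3: 'XKk=' → valid
String 4: 'xrQ=' → valid
String 5: 'a*E=' → invalid (bad char(s): ['*'])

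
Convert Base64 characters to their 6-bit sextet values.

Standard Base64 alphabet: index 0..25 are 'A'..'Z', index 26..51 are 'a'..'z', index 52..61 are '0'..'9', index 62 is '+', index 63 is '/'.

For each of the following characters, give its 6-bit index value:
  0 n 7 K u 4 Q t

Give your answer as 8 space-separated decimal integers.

Answer: 52 39 59 10 46 56 16 45

Derivation:
'0': 0..9 range, 52 + ord('0') − ord('0') = 52
'n': a..z range, 26 + ord('n') − ord('a') = 39
'7': 0..9 range, 52 + ord('7') − ord('0') = 59
'K': A..Z range, ord('K') − ord('A') = 10
'u': a..z range, 26 + ord('u') − ord('a') = 46
'4': 0..9 range, 52 + ord('4') − ord('0') = 56
'Q': A..Z range, ord('Q') − ord('A') = 16
't': a..z range, 26 + ord('t') − ord('a') = 45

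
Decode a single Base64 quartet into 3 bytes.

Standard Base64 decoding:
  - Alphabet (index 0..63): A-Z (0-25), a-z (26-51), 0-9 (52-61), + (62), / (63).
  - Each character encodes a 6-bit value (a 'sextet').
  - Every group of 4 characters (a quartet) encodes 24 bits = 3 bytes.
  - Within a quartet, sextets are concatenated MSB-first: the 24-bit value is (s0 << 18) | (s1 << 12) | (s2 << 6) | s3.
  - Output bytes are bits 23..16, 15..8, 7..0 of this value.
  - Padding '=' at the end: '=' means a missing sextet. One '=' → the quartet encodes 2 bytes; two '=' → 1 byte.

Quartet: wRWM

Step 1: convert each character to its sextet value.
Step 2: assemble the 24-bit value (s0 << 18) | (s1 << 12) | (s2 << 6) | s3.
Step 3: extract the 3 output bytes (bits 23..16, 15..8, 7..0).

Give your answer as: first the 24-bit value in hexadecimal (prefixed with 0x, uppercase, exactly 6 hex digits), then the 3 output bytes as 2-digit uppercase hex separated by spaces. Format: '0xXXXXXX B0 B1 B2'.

Answer: 0xC1158C C1 15 8C

Derivation:
Sextets: w=48, R=17, W=22, M=12
24-bit: (48<<18) | (17<<12) | (22<<6) | 12
      = 0xC00000 | 0x011000 | 0x000580 | 0x00000C
      = 0xC1158C
Bytes: (v>>16)&0xFF=C1, (v>>8)&0xFF=15, v&0xFF=8C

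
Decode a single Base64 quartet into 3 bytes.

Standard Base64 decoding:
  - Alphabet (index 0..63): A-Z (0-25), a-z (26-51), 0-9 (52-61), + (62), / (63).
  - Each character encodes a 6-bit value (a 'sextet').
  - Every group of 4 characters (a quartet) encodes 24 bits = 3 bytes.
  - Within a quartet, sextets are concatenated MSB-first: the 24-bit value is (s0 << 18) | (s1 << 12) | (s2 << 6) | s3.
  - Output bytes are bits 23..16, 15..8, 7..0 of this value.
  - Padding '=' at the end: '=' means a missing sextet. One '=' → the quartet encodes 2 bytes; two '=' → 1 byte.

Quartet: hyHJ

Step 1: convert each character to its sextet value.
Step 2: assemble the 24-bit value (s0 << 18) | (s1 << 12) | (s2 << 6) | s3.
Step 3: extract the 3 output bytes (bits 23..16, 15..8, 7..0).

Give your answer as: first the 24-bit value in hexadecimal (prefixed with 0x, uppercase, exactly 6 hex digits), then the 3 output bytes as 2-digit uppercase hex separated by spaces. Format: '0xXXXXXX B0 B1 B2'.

Sextets: h=33, y=50, H=7, J=9
24-bit: (33<<18) | (50<<12) | (7<<6) | 9
      = 0x840000 | 0x032000 | 0x0001C0 | 0x000009
      = 0x8721C9
Bytes: (v>>16)&0xFF=87, (v>>8)&0xFF=21, v&0xFF=C9

Answer: 0x8721C9 87 21 C9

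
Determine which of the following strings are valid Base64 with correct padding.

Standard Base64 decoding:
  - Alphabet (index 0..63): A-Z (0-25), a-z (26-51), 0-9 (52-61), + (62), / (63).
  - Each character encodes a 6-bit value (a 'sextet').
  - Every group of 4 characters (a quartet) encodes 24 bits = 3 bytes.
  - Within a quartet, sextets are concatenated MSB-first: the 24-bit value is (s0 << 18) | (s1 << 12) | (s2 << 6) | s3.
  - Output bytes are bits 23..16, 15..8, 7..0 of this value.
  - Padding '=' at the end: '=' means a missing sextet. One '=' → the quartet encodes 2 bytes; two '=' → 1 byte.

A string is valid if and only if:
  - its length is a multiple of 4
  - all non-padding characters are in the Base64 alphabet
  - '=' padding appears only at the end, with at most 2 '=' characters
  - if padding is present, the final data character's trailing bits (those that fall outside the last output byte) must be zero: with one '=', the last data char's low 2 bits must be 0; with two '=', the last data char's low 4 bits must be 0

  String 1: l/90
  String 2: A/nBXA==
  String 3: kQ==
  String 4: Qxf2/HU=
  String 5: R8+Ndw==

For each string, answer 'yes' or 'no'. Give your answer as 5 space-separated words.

Answer: yes yes yes yes yes

Derivation:
String 1: 'l/90' → valid
String 2: 'A/nBXA==' → valid
String 3: 'kQ==' → valid
String 4: 'Qxf2/HU=' → valid
String 5: 'R8+Ndw==' → valid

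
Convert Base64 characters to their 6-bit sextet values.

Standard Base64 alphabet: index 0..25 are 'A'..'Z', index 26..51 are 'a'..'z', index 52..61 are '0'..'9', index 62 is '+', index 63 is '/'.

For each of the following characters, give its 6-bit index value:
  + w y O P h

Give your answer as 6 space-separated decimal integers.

'+': index 62
'w': a..z range, 26 + ord('w') − ord('a') = 48
'y': a..z range, 26 + ord('y') − ord('a') = 50
'O': A..Z range, ord('O') − ord('A') = 14
'P': A..Z range, ord('P') − ord('A') = 15
'h': a..z range, 26 + ord('h') − ord('a') = 33

Answer: 62 48 50 14 15 33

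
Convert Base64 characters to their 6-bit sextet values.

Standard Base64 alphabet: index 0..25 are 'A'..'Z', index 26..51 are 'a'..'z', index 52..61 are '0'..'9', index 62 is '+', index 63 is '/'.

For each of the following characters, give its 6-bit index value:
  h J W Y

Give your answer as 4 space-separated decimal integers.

Answer: 33 9 22 24

Derivation:
'h': a..z range, 26 + ord('h') − ord('a') = 33
'J': A..Z range, ord('J') − ord('A') = 9
'W': A..Z range, ord('W') − ord('A') = 22
'Y': A..Z range, ord('Y') − ord('A') = 24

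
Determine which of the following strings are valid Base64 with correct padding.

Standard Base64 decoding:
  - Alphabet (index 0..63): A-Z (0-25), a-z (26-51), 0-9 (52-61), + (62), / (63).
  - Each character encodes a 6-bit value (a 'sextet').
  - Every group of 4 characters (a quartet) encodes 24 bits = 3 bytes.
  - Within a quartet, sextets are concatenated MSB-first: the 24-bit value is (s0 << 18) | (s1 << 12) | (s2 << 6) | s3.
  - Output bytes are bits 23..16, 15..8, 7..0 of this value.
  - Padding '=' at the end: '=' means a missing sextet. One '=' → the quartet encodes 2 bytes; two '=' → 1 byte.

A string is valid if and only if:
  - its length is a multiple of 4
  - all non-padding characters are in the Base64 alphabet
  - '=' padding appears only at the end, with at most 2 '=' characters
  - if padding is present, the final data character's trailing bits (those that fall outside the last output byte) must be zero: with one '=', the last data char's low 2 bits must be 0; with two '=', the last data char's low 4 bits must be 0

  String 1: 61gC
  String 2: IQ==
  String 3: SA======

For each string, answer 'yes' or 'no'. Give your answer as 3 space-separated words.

Answer: yes yes no

Derivation:
String 1: '61gC' → valid
String 2: 'IQ==' → valid
String 3: 'SA======' → invalid (6 pad chars (max 2))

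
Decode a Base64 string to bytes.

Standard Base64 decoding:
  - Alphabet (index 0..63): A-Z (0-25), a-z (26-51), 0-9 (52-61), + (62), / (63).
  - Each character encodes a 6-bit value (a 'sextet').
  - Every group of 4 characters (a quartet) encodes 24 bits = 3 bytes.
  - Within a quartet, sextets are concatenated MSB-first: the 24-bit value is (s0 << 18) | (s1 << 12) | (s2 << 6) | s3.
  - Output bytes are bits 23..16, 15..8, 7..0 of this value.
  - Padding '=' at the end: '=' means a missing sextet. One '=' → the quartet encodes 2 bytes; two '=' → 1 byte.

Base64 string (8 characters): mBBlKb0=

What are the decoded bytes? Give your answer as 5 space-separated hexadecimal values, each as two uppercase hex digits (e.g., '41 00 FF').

After char 0 ('m'=38): chars_in_quartet=1 acc=0x26 bytes_emitted=0
After char 1 ('B'=1): chars_in_quartet=2 acc=0x981 bytes_emitted=0
After char 2 ('B'=1): chars_in_quartet=3 acc=0x26041 bytes_emitted=0
After char 3 ('l'=37): chars_in_quartet=4 acc=0x981065 -> emit 98 10 65, reset; bytes_emitted=3
After char 4 ('K'=10): chars_in_quartet=1 acc=0xA bytes_emitted=3
After char 5 ('b'=27): chars_in_quartet=2 acc=0x29B bytes_emitted=3
After char 6 ('0'=52): chars_in_quartet=3 acc=0xA6F4 bytes_emitted=3
Padding '=': partial quartet acc=0xA6F4 -> emit 29 BD; bytes_emitted=5

Answer: 98 10 65 29 BD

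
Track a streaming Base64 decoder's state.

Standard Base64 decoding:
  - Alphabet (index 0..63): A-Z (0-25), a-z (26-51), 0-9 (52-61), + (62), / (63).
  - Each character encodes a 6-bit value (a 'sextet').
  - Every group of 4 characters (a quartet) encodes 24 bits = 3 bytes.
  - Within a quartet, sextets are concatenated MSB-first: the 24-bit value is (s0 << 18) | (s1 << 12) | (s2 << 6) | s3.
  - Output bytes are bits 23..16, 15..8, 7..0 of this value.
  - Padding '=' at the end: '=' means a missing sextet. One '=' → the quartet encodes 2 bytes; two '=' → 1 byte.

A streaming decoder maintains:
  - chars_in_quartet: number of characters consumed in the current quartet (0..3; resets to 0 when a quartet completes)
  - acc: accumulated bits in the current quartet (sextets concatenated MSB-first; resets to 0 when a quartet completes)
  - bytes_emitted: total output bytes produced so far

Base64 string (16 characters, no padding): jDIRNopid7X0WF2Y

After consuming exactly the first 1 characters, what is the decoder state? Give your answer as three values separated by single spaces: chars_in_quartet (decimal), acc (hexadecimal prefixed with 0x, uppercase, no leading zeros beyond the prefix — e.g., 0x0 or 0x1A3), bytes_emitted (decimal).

After char 0 ('j'=35): chars_in_quartet=1 acc=0x23 bytes_emitted=0

Answer: 1 0x23 0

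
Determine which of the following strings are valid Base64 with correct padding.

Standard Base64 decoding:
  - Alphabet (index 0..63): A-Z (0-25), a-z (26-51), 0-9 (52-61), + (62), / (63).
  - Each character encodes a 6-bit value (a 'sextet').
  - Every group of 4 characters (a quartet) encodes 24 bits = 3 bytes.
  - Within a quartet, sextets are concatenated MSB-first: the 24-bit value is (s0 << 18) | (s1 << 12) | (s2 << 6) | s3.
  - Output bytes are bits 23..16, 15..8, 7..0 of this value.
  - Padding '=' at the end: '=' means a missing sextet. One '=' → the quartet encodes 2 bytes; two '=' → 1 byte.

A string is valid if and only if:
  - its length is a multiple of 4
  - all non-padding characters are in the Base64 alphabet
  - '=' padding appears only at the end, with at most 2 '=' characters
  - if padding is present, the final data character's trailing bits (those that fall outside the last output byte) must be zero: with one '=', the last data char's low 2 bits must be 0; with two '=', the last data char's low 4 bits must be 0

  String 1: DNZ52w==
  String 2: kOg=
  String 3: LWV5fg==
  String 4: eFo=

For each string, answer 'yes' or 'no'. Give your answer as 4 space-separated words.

String 1: 'DNZ52w==' → valid
String 2: 'kOg=' → valid
String 3: 'LWV5fg==' → valid
String 4: 'eFo=' → valid

Answer: yes yes yes yes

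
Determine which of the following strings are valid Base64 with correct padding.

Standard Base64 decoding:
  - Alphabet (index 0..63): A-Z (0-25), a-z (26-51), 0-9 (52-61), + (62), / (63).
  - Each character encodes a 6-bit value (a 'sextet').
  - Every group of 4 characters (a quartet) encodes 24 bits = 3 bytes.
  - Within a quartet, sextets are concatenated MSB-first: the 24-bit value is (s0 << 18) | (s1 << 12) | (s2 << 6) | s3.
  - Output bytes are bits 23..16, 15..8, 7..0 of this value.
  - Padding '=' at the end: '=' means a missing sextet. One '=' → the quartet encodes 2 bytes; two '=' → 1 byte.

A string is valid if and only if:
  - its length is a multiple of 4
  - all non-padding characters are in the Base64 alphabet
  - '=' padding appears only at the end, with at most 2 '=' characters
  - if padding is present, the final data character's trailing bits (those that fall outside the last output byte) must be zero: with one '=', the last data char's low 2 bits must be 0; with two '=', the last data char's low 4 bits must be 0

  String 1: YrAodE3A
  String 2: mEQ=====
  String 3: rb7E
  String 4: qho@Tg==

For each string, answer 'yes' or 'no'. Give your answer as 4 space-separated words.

Answer: yes no yes no

Derivation:
String 1: 'YrAodE3A' → valid
String 2: 'mEQ=====' → invalid (5 pad chars (max 2))
String 3: 'rb7E' → valid
String 4: 'qho@Tg==' → invalid (bad char(s): ['@'])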